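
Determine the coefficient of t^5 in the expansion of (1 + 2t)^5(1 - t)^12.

Coefficient of t^5 = Σ_{j} C(5,j)·2^j·C(12,5-j)·(-1)^(5-j) for j from 0 to 5.
= (-792) + 4950 + (-8800) + 5280 + (-960) + 32 = -290.

-290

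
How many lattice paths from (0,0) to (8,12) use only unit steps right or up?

125970

Each path is a sequence of 20 steps with 8 rights: C(20,8) = 125970.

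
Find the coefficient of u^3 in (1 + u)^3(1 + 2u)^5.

Coefficient of u^3 = Σ_{j} C(3,j)·1^j·C(5,3-j)·2^(3-j) for j from 0 to 3.
= 80 + 120 + 30 + 1 = 231.

231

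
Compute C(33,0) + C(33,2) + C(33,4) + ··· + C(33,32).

4294967296

Half of (1+1)^33 + (1−1)^33 gives the even-index sum: 2^32 = 4294967296.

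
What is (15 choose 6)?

5005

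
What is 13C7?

1716

C(13,7) = C(13,6) by symmetry.
C(13,6) = (13·12·11·10·9·8) / 6! = 1235520 / 720 = 1716.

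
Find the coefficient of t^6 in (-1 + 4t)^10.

The general term is C(10,j)·(-1)^j·(4t)^(10-j); the t^6 term has j = 4.
C(10,4) = 210.
Coefficient = C(10,4) · 4^6 = 210 · 4096 = 860160.

860160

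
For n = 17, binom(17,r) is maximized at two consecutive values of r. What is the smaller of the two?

For odd n = 17, C(17,r) peaks at r = (n−1)/2 and (n+1)/2; the smaller is 8.

8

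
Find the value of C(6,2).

C(6,2) = (6·5) / 2! = 30 / 2 = 15.

15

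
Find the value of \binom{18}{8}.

43758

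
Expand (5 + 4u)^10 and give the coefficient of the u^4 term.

840000000

The general term is C(10,j)·(5)^j·(4u)^(10-j); the u^4 term has j = 6.
C(10,6) = 210.
Coefficient = C(10,6) · 5^6 · 4^4 = 210 · 15625 · 256 = 840000000.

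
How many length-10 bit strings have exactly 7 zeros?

120

Choose the 7 positions: C(10,7) = 120.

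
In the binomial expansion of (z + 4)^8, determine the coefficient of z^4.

17920

The general term is C(8,j)·(z)^j·(4)^(8-j); the z^4 term has j = 4.
C(8,4) = 70.
Coefficient = C(8,4) · 4^4 = 70 · 256 = 17920.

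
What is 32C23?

28048800

C(32,23) = C(32,9) by symmetry.
C(32,9) = (32·31·30·29·28·27·26·25·24) / 9! = 10178348544000 / 362880 = 28048800.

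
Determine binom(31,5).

169911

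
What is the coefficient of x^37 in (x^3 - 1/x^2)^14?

-14

General term: C(14,j)·(x^3)^j·(-1/x^2)^(14-j), with x-exponent 3j − 2(14−j) = 5j − 28.
Set 5j − 28 = 37: j = 13.
C(14,13) = 14; 1^13 = 1; (-1)^1 = -1.
Coefficient = 14 · 1 · (-1) = -14.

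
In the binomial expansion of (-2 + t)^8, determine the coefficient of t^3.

The general term is C(8,j)·(-2)^j·(t)^(8-j); the t^3 term has j = 5.
C(8,5) = 56.
Coefficient = C(8,5) · (-2)^5 = 56 · (-32) = -1792.

-1792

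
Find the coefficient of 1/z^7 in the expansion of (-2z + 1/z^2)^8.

-448

General term: C(8,j)·(-2z)^j·(1/z^2)^(8-j), with z-exponent 1j − 2(8−j) = 3j − 16.
Set 3j − 16 = -7: j = 3.
C(8,3) = 56; (-2)^3 = -8; 1^5 = 1.
Coefficient = 56 · (-8) · 1 = -448.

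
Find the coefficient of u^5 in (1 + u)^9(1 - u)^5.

20

Coefficient of u^5 = Σ_{j} C(9,j)·1^j·C(5,5-j)·(-1)^(5-j) for j from 0 to 5.
= (-1) + 45 + (-360) + 840 + (-630) + 126 = 20.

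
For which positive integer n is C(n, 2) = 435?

30

n(n−1)/2 = 435 ⇒ n(n−1) = 870. Since 30·29 = 870, n = 30.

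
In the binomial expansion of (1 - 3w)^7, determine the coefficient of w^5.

-5103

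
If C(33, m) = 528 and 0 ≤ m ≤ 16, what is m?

2

C(33,m) increases on 0 ≤ m ≤ 16. C(33,1) = 33 and C(33,2) = 528, so m = 2.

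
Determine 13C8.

1287

C(13,8) = C(13,5) by symmetry.
C(13,5) = (13·12·11·10·9) / 5! = 154440 / 120 = 1287.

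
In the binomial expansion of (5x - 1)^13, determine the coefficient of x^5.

The general term is C(13,j)·(5x)^j·(-1)^(13-j); the x^5 term has j = 5.
C(13,5) = 1287.
Coefficient = C(13,5) · 5^5 = 1287 · 3125 = 4021875.

4021875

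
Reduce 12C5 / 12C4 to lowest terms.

8/5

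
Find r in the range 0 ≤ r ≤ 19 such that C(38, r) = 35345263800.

19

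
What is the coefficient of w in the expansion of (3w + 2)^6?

576

The general term is C(6,j)·(3w)^j·(2)^(6-j); the w^1 term has j = 1.
C(6,1) = 6.
Coefficient = C(6,1) · 3^1 · 2^5 = 6 · 3 · 32 = 576.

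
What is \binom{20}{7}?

77520

C(20,7) = (20·19·18·17·16·15·14) / 7! = 390700800 / 5040 = 77520.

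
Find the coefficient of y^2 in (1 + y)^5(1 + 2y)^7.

164

Coefficient of y^2 = Σ_{j} C(5,j)·1^j·C(7,2-j)·2^(2-j) for j from 0 to 2.
= 84 + 70 + 10 = 164.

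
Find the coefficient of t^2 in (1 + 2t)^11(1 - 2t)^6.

Coefficient of t^2 = Σ_{j} C(11,j)·2^j·C(6,2-j)·(-2)^(2-j) for j from 0 to 2.
= 60 + (-264) + 220 = 16.

16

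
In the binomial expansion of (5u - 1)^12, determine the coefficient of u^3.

-27500

The general term is C(12,j)·(5u)^j·(-1)^(12-j); the u^3 term has j = 3.
C(12,3) = 220.
Coefficient = C(12,3) · 5^3 · (-1)^9 = 220 · 125 · (-1) = -27500.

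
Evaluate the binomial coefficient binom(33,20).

C(33,20) = C(33,13) by symmetry.
C(33,13) = (33·32·31·30·29·28·27·26·25·24·23·22·21) / 13! = 3569119343741952000 / 6227020800 = 573166440.

573166440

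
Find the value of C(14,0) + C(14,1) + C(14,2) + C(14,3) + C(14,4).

1 + 14 + 91 + 364 + 1001 = 1471.

1471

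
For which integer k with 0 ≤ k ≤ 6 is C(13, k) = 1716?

6

C(13,k) increases on 0 ≤ k ≤ 6. C(13,5) = 1287 and C(13,6) = 1716, so k = 6.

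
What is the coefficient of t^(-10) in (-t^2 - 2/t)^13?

-53248

General term: C(13,j)·(-t^2)^j·(-2/t)^(13-j), with t-exponent 2j − 1(13−j) = 3j − 13.
Set 3j − 13 = -10: j = 1.
C(13,1) = 13; (-1)^1 = -1; (-2)^12 = 4096.
Coefficient = 13 · (-1) · 4096 = -53248.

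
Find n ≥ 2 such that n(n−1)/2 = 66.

12

n(n−1)/2 = 66 ⇒ n(n−1) = 132. Since 12·11 = 132, n = 12.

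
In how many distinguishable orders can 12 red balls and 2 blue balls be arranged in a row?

Choose positions for the red balls: C(14,12) = 91.

91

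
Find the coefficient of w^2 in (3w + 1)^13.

The general term is C(13,j)·(3w)^j·(1)^(13-j); the w^2 term has j = 2.
C(13,2) = 78.
Coefficient = C(13,2) · 3^2 = 78 · 9 = 702.

702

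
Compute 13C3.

286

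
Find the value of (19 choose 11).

C(19,11) = C(19,8) by symmetry.
C(19,8) = (19·18·17·16·15·14·13·12) / 8! = 3047466240 / 40320 = 75582.

75582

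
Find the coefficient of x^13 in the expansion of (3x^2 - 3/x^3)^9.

General term: C(9,j)·(3x^2)^j·(-3/x^3)^(9-j), with x-exponent 2j − 3(9−j) = 5j − 27.
Set 5j − 27 = 13: j = 8.
C(9,8) = 9; 3^8 = 6561; (-3)^1 = -3.
Coefficient = 9 · 6561 · (-3) = -177147.

-177147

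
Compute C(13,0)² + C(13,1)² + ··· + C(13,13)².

Σ C(13,i)² is the coefficient of x^13 in (1+x)^13(1+x)^13 = (1+x)^26, i.e. C(26,13) = 10400600.

10400600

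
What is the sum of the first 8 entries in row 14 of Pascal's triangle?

1 + 14 + 91 + 364 + 1001 + 2002 + 3003 + 3432 = 9908.

9908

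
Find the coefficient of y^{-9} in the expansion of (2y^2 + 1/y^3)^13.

General term: C(13,j)·(2y^2)^j·(1/y^3)^(13-j), with y-exponent 2j − 3(13−j) = 5j − 39.
Set 5j − 39 = -9: j = 6.
C(13,6) = 1716; 2^6 = 64; 1^7 = 1.
Coefficient = 1716 · 64 · 1 = 109824.

109824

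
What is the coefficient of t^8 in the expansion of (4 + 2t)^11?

The general term is C(11,j)·(4)^j·(2t)^(11-j); the t^8 term has j = 3.
C(11,3) = 165.
Coefficient = C(11,3) · 4^3 · 2^8 = 165 · 64 · 256 = 2703360.

2703360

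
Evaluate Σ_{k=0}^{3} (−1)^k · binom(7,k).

The partial alternating sum Σ_{k=0}^{3} (−1)^k C(7,k) = (−1)^3 C(6,3) = -20.

-20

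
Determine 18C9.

48620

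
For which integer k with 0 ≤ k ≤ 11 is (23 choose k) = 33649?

5

C(23,k) increases on 0 ≤ k ≤ 11. C(23,4) = 8855 and C(23,5) = 33649, so k = 5.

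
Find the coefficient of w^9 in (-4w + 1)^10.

-2621440

The general term is C(10,j)·(-4w)^j·(1)^(10-j); the w^9 term has j = 9.
C(10,9) = 10.
Coefficient = C(10,9) · (-4)^9 = 10 · (-262144) = -2621440.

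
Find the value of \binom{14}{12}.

C(14,12) = C(14,2) by symmetry.
C(14,2) = (14·13) / 2! = 182 / 2 = 91.

91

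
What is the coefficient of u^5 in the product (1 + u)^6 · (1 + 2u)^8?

17718

Coefficient of u^5 = Σ_{j} C(6,j)·1^j·C(8,5-j)·2^(5-j) for j from 0 to 5.
= 1792 + 6720 + 6720 + 2240 + 240 + 6 = 17718.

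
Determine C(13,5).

1287

C(13,5) = (13·12·11·10·9) / 5! = 154440 / 120 = 1287.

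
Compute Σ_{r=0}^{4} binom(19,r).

1 + 19 + 171 + 969 + 3876 = 5036.

5036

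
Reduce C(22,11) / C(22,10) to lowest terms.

12/11

C(n,k+1)/C(n,k) = (n−k)/(k+1) = (22−10)/(10+1) = 12/11.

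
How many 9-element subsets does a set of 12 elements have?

220

C(12,9) = C(12,3) by symmetry.
C(12,3) = (12·11·10) / 3! = 1320 / 6 = 220.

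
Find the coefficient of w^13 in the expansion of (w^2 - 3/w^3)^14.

-9828

General term: C(14,j)·(w^2)^j·(-3/w^3)^(14-j), with w-exponent 2j − 3(14−j) = 5j − 42.
Set 5j − 42 = 13: j = 11.
C(14,11) = 364; 1^11 = 1; (-3)^3 = -27.
Coefficient = 364 · 1 · (-27) = -9828.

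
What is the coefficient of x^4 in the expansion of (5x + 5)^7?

The general term is C(7,j)·(5x)^j·(5)^(7-j); the x^4 term has j = 4.
C(7,4) = 35.
Coefficient = C(7,4) · 5^4 · 5^3 = 35 · 625 · 125 = 2734375.

2734375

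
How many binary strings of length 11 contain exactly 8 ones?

Choose the 8 positions: C(11,8) = 165.

165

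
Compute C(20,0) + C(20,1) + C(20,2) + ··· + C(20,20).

1048576

Setting x = 1 in (1+x)^20 gives Σ C(20,r) = 2^20 = 1048576.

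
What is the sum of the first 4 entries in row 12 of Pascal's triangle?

299

1 + 12 + 66 + 220 = 299.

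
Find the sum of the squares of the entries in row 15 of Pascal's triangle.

By Vandermonde's identity, Σ C(15,j)² = C(30,15) = 155117520.

155117520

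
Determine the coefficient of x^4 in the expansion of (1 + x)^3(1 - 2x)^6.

Coefficient of x^4 = Σ_{j} C(3,j)·1^j·C(6,4-j)·(-2)^(4-j) for j from 0 to 3.
= 240 + (-480) + 180 + (-12) = -72.

-72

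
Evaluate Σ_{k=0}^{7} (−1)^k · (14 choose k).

-1716

The partial alternating sum Σ_{k=0}^{7} (−1)^k C(14,k) = (−1)^7 C(13,7) = -1716.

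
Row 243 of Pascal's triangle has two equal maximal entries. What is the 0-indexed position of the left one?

121

For odd n = 243, C(243,m) peaks at m = (n−1)/2 and (n+1)/2; the smaller is 121.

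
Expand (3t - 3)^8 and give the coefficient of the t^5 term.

-367416

The general term is C(8,j)·(3t)^j·(-3)^(8-j); the t^5 term has j = 5.
C(8,5) = 56.
Coefficient = C(8,5) · 3^5 · (-3)^3 = 56 · 243 · (-27) = -367416.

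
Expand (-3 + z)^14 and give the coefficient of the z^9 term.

The general term is C(14,j)·(-3)^j·(z)^(14-j); the z^9 term has j = 5.
C(14,5) = 2002.
Coefficient = C(14,5) · (-3)^5 = 2002 · (-243) = -486486.

-486486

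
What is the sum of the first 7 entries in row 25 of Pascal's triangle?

1 + 25 + 300 + 2300 + 12650 + 53130 + 177100 = 245506.

245506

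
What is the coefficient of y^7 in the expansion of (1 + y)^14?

The general term is C(14,j)·(1)^j·(y)^(14-j); the y^7 term has j = 7.
C(14,7) = 3432.
Coefficient = C(14,7) = 3432.

3432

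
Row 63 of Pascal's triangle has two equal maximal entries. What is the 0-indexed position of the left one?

31

For odd n = 63, C(63,k) peaks at k = (n−1)/2 and (n+1)/2; the smaller is 31.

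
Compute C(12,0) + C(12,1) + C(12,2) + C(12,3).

299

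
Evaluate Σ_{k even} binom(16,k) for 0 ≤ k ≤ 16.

32768

Half of (1+1)^16 + (1−1)^16 gives the even-index sum: 2^15 = 32768.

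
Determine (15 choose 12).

455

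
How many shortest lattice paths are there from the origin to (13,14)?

20058300

Each path is a sequence of 27 steps with 13 rights: C(27,13) = 20058300.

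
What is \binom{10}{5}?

C(10,5) = (10·9·8·7·6) / 5! = 30240 / 120 = 252.

252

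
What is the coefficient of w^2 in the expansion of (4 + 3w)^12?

622854144

The general term is C(12,j)·(4)^j·(3w)^(12-j); the w^2 term has j = 10.
C(12,10) = 66.
Coefficient = C(12,10) · 4^10 · 3^2 = 66 · 1048576 · 9 = 622854144.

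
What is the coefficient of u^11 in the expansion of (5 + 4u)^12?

The general term is C(12,j)·(5)^j·(4u)^(12-j); the u^11 term has j = 1.
C(12,1) = 12.
Coefficient = C(12,1) · 5^1 · 4^11 = 12 · 5 · 4194304 = 251658240.

251658240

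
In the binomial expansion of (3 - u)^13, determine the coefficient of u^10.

7722

The general term is C(13,j)·(3)^j·(-u)^(13-j); the u^10 term has j = 3.
C(13,3) = 286.
Coefficient = C(13,3) · 3^3 = 286 · 27 = 7722.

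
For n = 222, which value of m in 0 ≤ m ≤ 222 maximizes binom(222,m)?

111

C(222,m) is maximized at m = 222/2 = 111.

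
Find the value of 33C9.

38567100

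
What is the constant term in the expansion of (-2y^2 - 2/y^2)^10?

General term: C(10,j)·(-2y^2)^j·(-2/y^2)^(10-j), with y-exponent 2j − 2(10−j) = 4j − 20.
Set 4j − 20 = 0: j = 5.
C(10,5) = 252; (-2)^5 = -32; (-2)^5 = -32.
Coefficient = 252 · (-32) · (-32) = 258048.

258048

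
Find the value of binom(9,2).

36

C(9,2) = (9·8) / 2! = 72 / 2 = 36.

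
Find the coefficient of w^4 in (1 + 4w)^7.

The general term is C(7,j)·(1)^j·(4w)^(7-j); the w^4 term has j = 3.
C(7,3) = 35.
Coefficient = C(7,3) · 4^4 = 35 · 256 = 8960.

8960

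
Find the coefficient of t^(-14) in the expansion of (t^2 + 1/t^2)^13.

General term: C(13,j)·(t^2)^j·(1/t^2)^(13-j), with t-exponent 2j − 2(13−j) = 4j − 26.
Set 4j − 26 = -14: j = 3.
C(13,3) = 286; 1^3 = 1; 1^10 = 1.
Coefficient = 286 · 1 · 1 = 286.

286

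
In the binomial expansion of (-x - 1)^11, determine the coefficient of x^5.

-462

The general term is C(11,j)·(-x)^j·(-1)^(11-j); the x^5 term has j = 5.
C(11,5) = 462.
Coefficient = C(11,5) · (-1)^5 = 462 · (-1) = -462.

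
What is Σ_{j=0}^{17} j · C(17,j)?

1114112

Differentiating (1+x)^17 and setting x=1: Σ j·C(17,j) = 17·2^16 = 1114112.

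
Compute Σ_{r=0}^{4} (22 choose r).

1 + 22 + 231 + 1540 + 7315 = 9109.

9109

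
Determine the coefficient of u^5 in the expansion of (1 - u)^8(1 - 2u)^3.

-1372

Coefficient of u^5 = Σ_{j} C(8,j)·(-1)^j·C(3,5-j)·(-2)^(5-j) for j from 2 to 5.
= (-224) + (-672) + (-420) + (-56) = -1372.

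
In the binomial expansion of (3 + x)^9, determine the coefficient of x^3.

61236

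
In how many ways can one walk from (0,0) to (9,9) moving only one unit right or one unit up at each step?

48620

Each path is a sequence of 18 steps with 9 rights: C(18,9) = 48620.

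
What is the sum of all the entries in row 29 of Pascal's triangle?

The entries of row 29 sum to 2^29 = 536870912.

536870912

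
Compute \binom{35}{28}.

C(35,28) = C(35,7) by symmetry.
C(35,7) = (35·34·33·32·31·30·29) / 7! = 33891580800 / 5040 = 6724520.

6724520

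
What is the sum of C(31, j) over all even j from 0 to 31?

Even-j terms of row 31 sum to 2^30 = 1073741824.

1073741824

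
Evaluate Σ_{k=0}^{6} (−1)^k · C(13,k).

924

The partial alternating sum Σ_{k=0}^{6} (−1)^k C(13,k) = (−1)^6 C(12,6) = 924.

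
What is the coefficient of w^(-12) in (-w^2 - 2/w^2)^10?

11520

General term: C(10,j)·(-w^2)^j·(-2/w^2)^(10-j), with w-exponent 2j − 2(10−j) = 4j − 20.
Set 4j − 20 = -12: j = 2.
C(10,2) = 45; (-1)^2 = 1; (-2)^8 = 256.
Coefficient = 45 · 1 · 256 = 11520.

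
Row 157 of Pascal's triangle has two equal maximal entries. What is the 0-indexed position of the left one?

For odd n = 157, C(157,j) peaks at j = (n−1)/2 and (n+1)/2; the smaller is 78.

78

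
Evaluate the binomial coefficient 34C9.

52451256

C(34,9) = (34·33·32·31·30·29·28·27·26) / 9! = 19033511777280 / 362880 = 52451256.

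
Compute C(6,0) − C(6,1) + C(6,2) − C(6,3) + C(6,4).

The partial alternating sum Σ_{k=0}^{4} (−1)^k C(6,k) = (−1)^4 C(5,4) = 5.

5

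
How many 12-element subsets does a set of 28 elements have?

C(28,12) = (28·27·26·25·24·23·22·21·20·19·18·17) / 12! = 14572069319808000 / 479001600 = 30421755.

30421755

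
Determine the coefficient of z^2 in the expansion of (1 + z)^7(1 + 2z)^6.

165

Coefficient of z^2 = Σ_{j} C(7,j)·1^j·C(6,2-j)·2^(2-j) for j from 0 to 2.
= 60 + 84 + 21 = 165.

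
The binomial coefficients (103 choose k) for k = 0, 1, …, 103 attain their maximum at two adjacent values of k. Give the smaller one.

51

For odd n = 103, C(103,k) peaks at k = (n−1)/2 and (n+1)/2; the smaller is 51.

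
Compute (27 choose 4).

17550

C(27,4) = (27·26·25·24) / 4! = 421200 / 24 = 17550.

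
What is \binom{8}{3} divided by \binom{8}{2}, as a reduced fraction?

C(n,k+1)/C(n,k) = (n−k)/(k+1) = (8−2)/(2+1) = 6/3 = 2.

2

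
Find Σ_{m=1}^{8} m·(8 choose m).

1024

Differentiating (1+x)^8 and setting x=1: Σ m·C(8,m) = 8·2^7 = 1024.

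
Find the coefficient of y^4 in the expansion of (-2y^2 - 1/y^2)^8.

1792

General term: C(8,j)·(-2y^2)^j·(-1/y^2)^(8-j), with y-exponent 2j − 2(8−j) = 4j − 16.
Set 4j − 16 = 4: j = 5.
C(8,5) = 56; (-2)^5 = -32; (-1)^3 = -1.
Coefficient = 56 · (-32) · (-1) = 1792.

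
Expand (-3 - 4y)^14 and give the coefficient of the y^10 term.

85019590656

The general term is C(14,j)·(-3)^j·(-4y)^(14-j); the y^10 term has j = 4.
C(14,4) = 1001.
Coefficient = C(14,4) · (-3)^4 · (-4)^10 = 1001 · 81 · 1048576 = 85019590656.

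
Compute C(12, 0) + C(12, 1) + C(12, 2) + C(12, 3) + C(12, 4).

1 + 12 + 66 + 220 + 495 = 794.

794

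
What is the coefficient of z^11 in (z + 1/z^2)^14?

General term: C(14,j)·(z)^j·(1/z^2)^(14-j), with z-exponent 1j − 2(14−j) = 3j − 28.
Set 3j − 28 = 11: j = 13.
C(14,13) = 14; 1^13 = 1; 1^1 = 1.
Coefficient = 14 · 1 · 1 = 14.

14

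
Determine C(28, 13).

37442160

C(28,13) = (28·27·26·25·24·23·22·21·20·19·18·17·16) / 13! = 233153109116928000 / 6227020800 = 37442160.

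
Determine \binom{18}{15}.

816

C(18,15) = C(18,3) by symmetry.
C(18,3) = (18·17·16) / 3! = 4896 / 6 = 816.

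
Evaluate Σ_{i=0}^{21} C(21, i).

Setting x = 1 in (1+x)^21 gives Σ C(21,i) = 2^21 = 2097152.

2097152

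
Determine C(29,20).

10015005

C(29,20) = C(29,9) by symmetry.
C(29,9) = (29·28·27·26·25·24·23·22·21) / 9! = 3634245014400 / 362880 = 10015005.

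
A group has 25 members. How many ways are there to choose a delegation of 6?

This is C(25,6) = 177100.

177100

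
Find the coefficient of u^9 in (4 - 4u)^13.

The general term is C(13,j)·(4)^j·(-4u)^(13-j); the u^9 term has j = 4.
C(13,4) = 715.
Coefficient = C(13,4) · 4^4 · (-4)^9 = 715 · 256 · (-262144) = -47982837760.

-47982837760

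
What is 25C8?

C(25,8) = (25·24·23·22·21·20·19·18) / 8! = 43609104000 / 40320 = 1081575.

1081575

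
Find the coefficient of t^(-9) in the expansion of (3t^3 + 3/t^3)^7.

General term: C(7,j)·(3t^3)^j·(3/t^3)^(7-j), with t-exponent 3j − 3(7−j) = 6j − 21.
Set 6j − 21 = -9: j = 2.
C(7,2) = 21; 3^2 = 9; 3^5 = 243.
Coefficient = 21 · 9 · 243 = 45927.

45927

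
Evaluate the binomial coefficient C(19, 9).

92378

C(19,9) = (19·18·17·16·15·14·13·12·11) / 9! = 33522128640 / 362880 = 92378.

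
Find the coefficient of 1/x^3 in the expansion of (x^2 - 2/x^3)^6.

General term: C(6,j)·(x^2)^j·(-2/x^3)^(6-j), with x-exponent 2j − 3(6−j) = 5j − 18.
Set 5j − 18 = -3: j = 3.
C(6,3) = 20; 1^3 = 1; (-2)^3 = -8.
Coefficient = 20 · 1 · (-8) = -160.

-160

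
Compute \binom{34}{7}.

5379616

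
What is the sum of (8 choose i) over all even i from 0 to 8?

128

Half of (1+1)^8 + (1−1)^8 gives the even-index sum: 2^7 = 128.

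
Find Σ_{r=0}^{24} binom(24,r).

The entries of row 24 sum to 2^24 = 16777216.

16777216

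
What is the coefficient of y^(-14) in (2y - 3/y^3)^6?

-2916

General term: C(6,j)·(2y)^j·(-3/y^3)^(6-j), with y-exponent 1j − 3(6−j) = 4j − 18.
Set 4j − 18 = -14: j = 1.
C(6,1) = 6; 2^1 = 2; (-3)^5 = -243.
Coefficient = 6 · 2 · (-243) = -2916.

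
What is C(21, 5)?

C(21,5) = (21·20·19·18·17) / 5! = 2441880 / 120 = 20349.

20349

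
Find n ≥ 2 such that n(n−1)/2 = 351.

n(n−1)/2 = 351 ⇒ n(n−1) = 702. Since 27·26 = 702, n = 27.

27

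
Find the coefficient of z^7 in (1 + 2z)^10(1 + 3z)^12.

Coefficient of z^7 = Σ_{j} C(10,j)·2^j·C(12,7-j)·3^(7-j) for j from 0 to 7.
= 1732104 + 13471920 + 34642080 + 38491200 + 19958400 + 4790016 + 483840 + 15360 = 113584920.

113584920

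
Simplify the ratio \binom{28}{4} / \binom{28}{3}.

25/4

C(n,k+1)/C(n,k) = (n−k)/(k+1) = (28−3)/(3+1) = 25/4.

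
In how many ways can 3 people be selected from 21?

This is C(21,3) = 1330.

1330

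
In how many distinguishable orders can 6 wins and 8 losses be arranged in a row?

Choose positions for the wins: C(14,6) = 3003.

3003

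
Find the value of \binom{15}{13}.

105

C(15,13) = C(15,2) by symmetry.
C(15,2) = (15·14) / 2! = 210 / 2 = 105.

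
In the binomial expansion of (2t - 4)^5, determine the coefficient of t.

The general term is C(5,j)·(2t)^j·(-4)^(5-j); the t^1 term has j = 1.
C(5,1) = 5.
Coefficient = C(5,1) · 2^1 · (-4)^4 = 5 · 2 · 256 = 2560.

2560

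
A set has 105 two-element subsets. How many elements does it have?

n(n−1)/2 = 105 ⇒ n(n−1) = 210. Since 15·14 = 210, n = 15.

15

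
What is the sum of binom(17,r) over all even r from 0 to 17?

65536

Even-r terms of row 17 sum to 2^16 = 65536.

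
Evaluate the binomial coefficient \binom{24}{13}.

2496144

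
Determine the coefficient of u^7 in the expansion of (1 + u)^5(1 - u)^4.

Coefficient of u^7 = Σ_{j} C(5,j)·1^j·C(4,7-j)·(-1)^(7-j) for j from 3 to 5.
= 10 + (-20) + 6 = -4.

-4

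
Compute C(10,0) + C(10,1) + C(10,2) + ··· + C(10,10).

Setting x = 1 in (1+x)^10 gives Σ C(10,k) = 2^10 = 1024.

1024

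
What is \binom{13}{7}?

C(13,7) = C(13,6) by symmetry.
C(13,6) = (13·12·11·10·9·8) / 6! = 1235520 / 720 = 1716.

1716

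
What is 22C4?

C(22,4) = (22·21·20·19) / 4! = 175560 / 24 = 7315.

7315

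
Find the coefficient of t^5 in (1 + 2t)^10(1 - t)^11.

342

Coefficient of t^5 = Σ_{j} C(10,j)·2^j·C(11,5-j)·(-1)^(5-j) for j from 0 to 5.
= (-462) + 6600 + (-29700) + 52800 + (-36960) + 8064 = 342.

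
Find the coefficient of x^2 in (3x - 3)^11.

The general term is C(11,j)·(3x)^j·(-3)^(11-j); the x^2 term has j = 2.
C(11,2) = 55.
Coefficient = C(11,2) · 3^2 · (-3)^9 = 55 · 9 · (-19683) = -9743085.

-9743085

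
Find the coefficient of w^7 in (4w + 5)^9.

14745600

The general term is C(9,j)·(4w)^j·(5)^(9-j); the w^7 term has j = 7.
C(9,7) = 36.
Coefficient = C(9,7) · 4^7 · 5^2 = 36 · 16384 · 25 = 14745600.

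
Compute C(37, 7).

C(37,7) = (37·36·35·34·33·32·31) / 7! = 51889178880 / 5040 = 10295472.

10295472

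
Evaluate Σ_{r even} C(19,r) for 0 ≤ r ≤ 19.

Even-r terms of row 19 sum to 2^18 = 262144.

262144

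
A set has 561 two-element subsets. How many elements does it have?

34

n(n−1)/2 = 561 ⇒ n(n−1) = 1122. Since 34·33 = 1122, n = 34.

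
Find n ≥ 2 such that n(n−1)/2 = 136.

17

n(n−1)/2 = 136 ⇒ n(n−1) = 272. Since 17·16 = 272, n = 17.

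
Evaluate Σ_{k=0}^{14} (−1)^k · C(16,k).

The partial alternating sum Σ_{k=0}^{14} (−1)^k C(16,k) = (−1)^14 C(15,14) = 15.

15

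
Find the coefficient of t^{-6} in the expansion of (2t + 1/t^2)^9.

2016

General term: C(9,j)·(2t)^j·(1/t^2)^(9-j), with t-exponent 1j − 2(9−j) = 3j − 18.
Set 3j − 18 = -6: j = 4.
C(9,4) = 126; 2^4 = 16; 1^5 = 1.
Coefficient = 126 · 16 · 1 = 2016.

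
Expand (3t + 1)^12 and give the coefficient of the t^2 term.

594

The general term is C(12,j)·(3t)^j·(1)^(12-j); the t^2 term has j = 2.
C(12,2) = 66.
Coefficient = C(12,2) · 3^2 = 66 · 9 = 594.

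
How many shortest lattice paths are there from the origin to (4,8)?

Each path is a sequence of 12 steps with 4 rights: C(12,4) = 495.

495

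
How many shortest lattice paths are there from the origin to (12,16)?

Each path is a sequence of 28 steps with 12 rights: C(28,12) = 30421755.

30421755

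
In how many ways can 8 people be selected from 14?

3003

This is C(14,8) = 3003.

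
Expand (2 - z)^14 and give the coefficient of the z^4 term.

1025024

The general term is C(14,j)·(2)^j·(-z)^(14-j); the z^4 term has j = 10.
C(14,10) = 1001.
Coefficient = C(14,10) · 2^10 = 1001 · 1024 = 1025024.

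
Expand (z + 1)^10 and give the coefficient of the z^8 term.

45

The general term is C(10,j)·(z)^j·(1)^(10-j); the z^8 term has j = 8.
C(10,8) = 45.
Coefficient = C(10,8) = 45.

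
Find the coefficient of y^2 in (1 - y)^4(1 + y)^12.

24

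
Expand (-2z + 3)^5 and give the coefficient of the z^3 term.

The general term is C(5,j)·(-2z)^j·(3)^(5-j); the z^3 term has j = 3.
C(5,3) = 10.
Coefficient = C(5,3) · (-2)^3 · 3^2 = 10 · (-8) · 9 = -720.

-720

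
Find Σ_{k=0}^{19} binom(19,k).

Setting x = 1 in (1+x)^19 gives Σ C(19,k) = 2^19 = 524288.

524288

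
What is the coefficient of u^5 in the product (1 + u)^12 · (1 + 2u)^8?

Coefficient of u^5 = Σ_{j} C(12,j)·1^j·C(8,5-j)·2^(5-j) for j from 0 to 5.
= 1792 + 13440 + 29568 + 24640 + 7920 + 792 = 78152.

78152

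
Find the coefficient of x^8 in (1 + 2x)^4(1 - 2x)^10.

Coefficient of x^8 = Σ_{j} C(4,j)·2^j·C(10,8-j)·(-2)^(8-j) for j from 0 to 4.
= 11520 + (-122880) + 322560 + (-258048) + 53760 = 6912.

6912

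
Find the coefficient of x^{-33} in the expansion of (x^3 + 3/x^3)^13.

General term: C(13,j)·(x^3)^j·(3/x^3)^(13-j), with x-exponent 3j − 3(13−j) = 6j − 39.
Set 6j − 39 = -33: j = 1.
C(13,1) = 13; 1^1 = 1; 3^12 = 531441.
Coefficient = 13 · 1 · 531441 = 6908733.

6908733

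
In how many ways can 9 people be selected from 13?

715

This is C(13,9) = 715.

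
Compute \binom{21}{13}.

C(21,13) = C(21,8) by symmetry.
C(21,8) = (21·20·19·18·17·16·15·14) / 8! = 8204716800 / 40320 = 203490.

203490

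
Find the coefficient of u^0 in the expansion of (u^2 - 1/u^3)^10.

General term: C(10,j)·(u^2)^j·(-1/u^3)^(10-j), with u-exponent 2j − 3(10−j) = 5j − 30.
Set 5j − 30 = 0: j = 6.
C(10,6) = 210; 1^6 = 1; (-1)^4 = 1.
Coefficient = 210 · 1 · 1 = 210.

210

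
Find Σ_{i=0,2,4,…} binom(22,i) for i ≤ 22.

Half of (1+1)^22 + (1−1)^22 gives the even-index sum: 2^21 = 2097152.

2097152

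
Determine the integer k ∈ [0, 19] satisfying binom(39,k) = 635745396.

C(39,k) increases on 0 ≤ k ≤ 19. C(39,9) = 211915132 and C(39,10) = 635745396, so k = 10.

10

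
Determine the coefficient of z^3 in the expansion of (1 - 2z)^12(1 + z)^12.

Coefficient of z^3 = Σ_{j} C(12,j)·(-2)^j·C(12,3-j)·1^(3-j) for j from 0 to 3.
= 220 + (-1584) + 3168 + (-1760) = 44.

44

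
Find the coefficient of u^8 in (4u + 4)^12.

The general term is C(12,j)·(4u)^j·(4)^(12-j); the u^8 term has j = 8.
C(12,8) = 495.
Coefficient = C(12,8) · 4^8 · 4^4 = 495 · 65536 · 256 = 8304721920.

8304721920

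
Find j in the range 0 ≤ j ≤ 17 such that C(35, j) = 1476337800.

C(35,j) increases on 0 ≤ j ≤ 17. C(35,12) = 834451800 and C(35,13) = 1476337800, so j = 13.

13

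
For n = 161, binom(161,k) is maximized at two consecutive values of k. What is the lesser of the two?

80

For odd n = 161, C(161,k) peaks at k = (n−1)/2 and (n+1)/2; the lesser is 80.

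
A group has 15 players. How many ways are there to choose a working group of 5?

This is C(15,5) = 3003.

3003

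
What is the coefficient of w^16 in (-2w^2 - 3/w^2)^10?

15360

General term: C(10,j)·(-2w^2)^j·(-3/w^2)^(10-j), with w-exponent 2j − 2(10−j) = 4j − 20.
Set 4j − 20 = 16: j = 9.
C(10,9) = 10; (-2)^9 = -512; (-3)^1 = -3.
Coefficient = 10 · (-512) · (-3) = 15360.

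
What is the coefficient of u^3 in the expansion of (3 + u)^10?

262440

The general term is C(10,j)·(3)^j·(u)^(10-j); the u^3 term has j = 7.
C(10,7) = 120.
Coefficient = C(10,7) · 3^7 = 120 · 2187 = 262440.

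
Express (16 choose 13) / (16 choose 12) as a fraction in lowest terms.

4/13

C(n,k+1)/C(n,k) = (n−k)/(k+1) = (16−12)/(12+1) = 4/13.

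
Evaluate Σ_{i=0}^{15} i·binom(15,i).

245760

Since i·C(15,i) = 15·C(14,i−1), the sum is 15·2^14 = 15·16384 = 245760.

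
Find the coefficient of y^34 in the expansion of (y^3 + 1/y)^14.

General term: C(14,j)·(y^3)^j·(1/y)^(14-j), with y-exponent 3j − 1(14−j) = 4j − 14.
Set 4j − 14 = 34: j = 12.
C(14,12) = 91; 1^12 = 1; 1^2 = 1.
Coefficient = 91 · 1 · 1 = 91.

91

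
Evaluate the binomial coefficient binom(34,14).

C(34,14) = (34·33·32·31·30·29·28·27·26·25·24·23·22·21) / 14! = 121350057687226368000 / 87178291200 = 1391975640.

1391975640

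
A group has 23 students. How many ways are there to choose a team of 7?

This is C(23,7) = 245157.

245157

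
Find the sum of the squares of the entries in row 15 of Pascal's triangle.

Σ C(15,j)² is the coefficient of x^15 in (1+x)^15(1+x)^15 = (1+x)^30, i.e. C(30,15) = 155117520.

155117520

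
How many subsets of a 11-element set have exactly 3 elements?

Choose the 3 positions: C(11,3) = 165.

165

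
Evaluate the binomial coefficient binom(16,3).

560

C(16,3) = (16·15·14) / 3! = 3360 / 6 = 560.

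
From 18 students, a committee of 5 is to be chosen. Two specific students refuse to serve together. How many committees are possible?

All 5-subsets: C(18,5) = 8568. Those containing both fixed elements: C(16,3) = 560.
8568 − 560 = 8008.

8008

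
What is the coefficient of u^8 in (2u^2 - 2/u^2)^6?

-384

General term: C(6,j)·(2u^2)^j·(-2/u^2)^(6-j), with u-exponent 2j − 2(6−j) = 4j − 12.
Set 4j − 12 = 8: j = 5.
C(6,5) = 6; 2^5 = 32; (-2)^1 = -2.
Coefficient = 6 · 32 · (-2) = -384.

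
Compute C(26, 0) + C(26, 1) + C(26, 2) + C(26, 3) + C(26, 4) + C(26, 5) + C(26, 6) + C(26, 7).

1 + 26 + 325 + 2600 + 14950 + 65780 + 230230 + 657800 = 971712.

971712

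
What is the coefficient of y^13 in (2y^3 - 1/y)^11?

-29568

General term: C(11,j)·(2y^3)^j·(-1/y)^(11-j), with y-exponent 3j − 1(11−j) = 4j − 11.
Set 4j − 11 = 13: j = 6.
C(11,6) = 462; 2^6 = 64; (-1)^5 = -1.
Coefficient = 462 · 64 · (-1) = -29568.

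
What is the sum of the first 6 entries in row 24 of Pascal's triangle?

1 + 24 + 276 + 2024 + 10626 + 42504 = 55455.

55455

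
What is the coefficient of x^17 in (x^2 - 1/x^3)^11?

General term: C(11,j)·(x^2)^j·(-1/x^3)^(11-j), with x-exponent 2j − 3(11−j) = 5j − 33.
Set 5j − 33 = 17: j = 10.
C(11,10) = 11; 1^10 = 1; (-1)^1 = -1.
Coefficient = 11 · 1 · (-1) = -11.

-11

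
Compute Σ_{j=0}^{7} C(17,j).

41226

1 + 17 + 136 + 680 + 2380 + 6188 + 12376 + 19448 = 41226.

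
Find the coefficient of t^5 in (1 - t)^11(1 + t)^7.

Coefficient of t^5 = Σ_{j} C(11,j)·(-1)^j·C(7,5-j)·1^(5-j) for j from 0 to 5.
= 21 + (-385) + 1925 + (-3465) + 2310 + (-462) = -56.

-56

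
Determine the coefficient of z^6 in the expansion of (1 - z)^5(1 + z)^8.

20

Coefficient of z^6 = Σ_{j} C(5,j)·(-1)^j·C(8,6-j)·1^(6-j) for j from 0 to 5.
= 28 + (-280) + 700 + (-560) + 140 + (-8) = 20.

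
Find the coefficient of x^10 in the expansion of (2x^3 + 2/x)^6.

General term: C(6,j)·(2x^3)^j·(2/x)^(6-j), with x-exponent 3j − 1(6−j) = 4j − 6.
Set 4j − 6 = 10: j = 4.
C(6,4) = 15; 2^4 = 16; 2^2 = 4.
Coefficient = 15 · 16 · 4 = 960.

960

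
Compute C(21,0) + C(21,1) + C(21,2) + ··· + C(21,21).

The entries of row 21 sum to 2^21 = 2097152.

2097152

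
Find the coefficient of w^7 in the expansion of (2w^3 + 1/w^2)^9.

General term: C(9,j)·(2w^3)^j·(1/w^2)^(9-j), with w-exponent 3j − 2(9−j) = 5j − 18.
Set 5j − 18 = 7: j = 5.
C(9,5) = 126; 2^5 = 32; 1^4 = 1.
Coefficient = 126 · 32 · 1 = 4032.

4032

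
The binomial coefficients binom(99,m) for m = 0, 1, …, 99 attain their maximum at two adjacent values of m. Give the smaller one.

49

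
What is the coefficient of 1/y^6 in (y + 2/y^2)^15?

823680

General term: C(15,j)·(y)^j·(2/y^2)^(15-j), with y-exponent 1j − 2(15−j) = 3j − 30.
Set 3j − 30 = -6: j = 8.
C(15,8) = 6435; 1^8 = 1; 2^7 = 128.
Coefficient = 6435 · 1 · 128 = 823680.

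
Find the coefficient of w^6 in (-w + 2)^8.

112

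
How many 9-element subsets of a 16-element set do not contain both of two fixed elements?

8008

All 9-subsets: C(16,9) = 11440. Those containing both fixed elements: C(14,7) = 3432.
11440 − 3432 = 8008.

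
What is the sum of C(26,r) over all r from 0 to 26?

67108864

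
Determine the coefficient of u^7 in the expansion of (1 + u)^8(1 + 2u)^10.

614680

Coefficient of u^7 = Σ_{j} C(8,j)·1^j·C(10,7-j)·2^(7-j) for j from 0 to 7.
= 15360 + 107520 + 225792 + 188160 + 67200 + 10080 + 560 + 8 = 614680.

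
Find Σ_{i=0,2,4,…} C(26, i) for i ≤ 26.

Half of (1+1)^26 + (1−1)^26 gives the even-index sum: 2^25 = 33554432.

33554432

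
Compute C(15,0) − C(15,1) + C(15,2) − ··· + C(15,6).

The partial alternating sum Σ_{k=0}^{6} (−1)^k C(15,k) = (−1)^6 C(14,6) = 3003.

3003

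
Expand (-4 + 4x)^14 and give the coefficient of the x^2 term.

24427626496

The general term is C(14,j)·(-4)^j·(4x)^(14-j); the x^2 term has j = 12.
C(14,12) = 91.
Coefficient = C(14,12) · (-4)^12 · 4^2 = 91 · 16777216 · 16 = 24427626496.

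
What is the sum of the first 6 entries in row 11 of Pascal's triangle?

1024

1 + 11 + 55 + 165 + 330 + 462 = 1024.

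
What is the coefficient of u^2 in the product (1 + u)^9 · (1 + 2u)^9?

342

Coefficient of u^2 = Σ_{j} C(9,j)·1^j·C(9,2-j)·2^(2-j) for j from 0 to 2.
= 144 + 162 + 36 = 342.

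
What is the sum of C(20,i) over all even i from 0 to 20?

524288

Even-i terms of row 20 sum to 2^19 = 524288.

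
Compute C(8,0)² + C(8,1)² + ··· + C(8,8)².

Σ C(8,j)² is the coefficient of x^8 in (1+x)^8(1+x)^8 = (1+x)^16, i.e. C(16,8) = 12870.

12870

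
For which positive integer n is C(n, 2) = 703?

n(n−1)/2 = 703 ⇒ n(n−1) = 1406. Since 38·37 = 1406, n = 38.

38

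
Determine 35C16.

C(35,16) = (35·34·33·32·31·30·29·28·27·26·25·24·23·22·21·20) / 16! = 84945040381058457600000 / 20922789888000 = 4059928950.

4059928950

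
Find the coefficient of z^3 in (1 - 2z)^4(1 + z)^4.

20

Coefficient of z^3 = Σ_{j} C(4,j)·(-2)^j·C(4,3-j)·1^(3-j) for j from 0 to 3.
= 4 + (-48) + 96 + (-32) = 20.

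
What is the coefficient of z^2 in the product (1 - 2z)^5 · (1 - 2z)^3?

Coefficient of z^2 = Σ_{j} C(5,j)·(-2)^j·C(3,2-j)·(-2)^(2-j) for j from 0 to 2.
= 12 + 60 + 40 = 112.

112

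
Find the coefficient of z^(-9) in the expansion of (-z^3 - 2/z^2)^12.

112640

General term: C(12,j)·(-z^3)^j·(-2/z^2)^(12-j), with z-exponent 3j − 2(12−j) = 5j − 24.
Set 5j − 24 = -9: j = 3.
C(12,3) = 220; (-1)^3 = -1; (-2)^9 = -512.
Coefficient = 220 · (-1) · (-512) = 112640.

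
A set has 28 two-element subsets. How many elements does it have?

8

n(n−1)/2 = 28 ⇒ n(n−1) = 56. Since 8·7 = 56, n = 8.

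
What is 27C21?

296010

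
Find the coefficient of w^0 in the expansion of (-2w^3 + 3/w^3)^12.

General term: C(12,j)·(-2w^3)^j·(3/w^3)^(12-j), with w-exponent 3j − 3(12−j) = 6j − 36.
Set 6j − 36 = 0: j = 6.
C(12,6) = 924; (-2)^6 = 64; 3^6 = 729.
Coefficient = 924 · 64 · 729 = 43110144.

43110144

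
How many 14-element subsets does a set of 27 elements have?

C(27,14) = C(27,13) by symmetry.
C(27,13) = (27·26·25·24·23·22·21·20·19·18·17·16·15) / 13! = 124903451312640000 / 6227020800 = 20058300.

20058300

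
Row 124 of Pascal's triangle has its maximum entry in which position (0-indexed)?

62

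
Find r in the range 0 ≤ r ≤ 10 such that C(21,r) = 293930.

9

C(21,r) increases on 0 ≤ r ≤ 10. C(21,8) = 203490 and C(21,9) = 293930, so r = 9.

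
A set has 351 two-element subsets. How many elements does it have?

n(n−1)/2 = 351 ⇒ n(n−1) = 702. Since 27·26 = 702, n = 27.

27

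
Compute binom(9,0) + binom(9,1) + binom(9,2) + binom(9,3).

1 + 9 + 36 + 84 = 130.

130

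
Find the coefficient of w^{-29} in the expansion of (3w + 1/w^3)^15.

110565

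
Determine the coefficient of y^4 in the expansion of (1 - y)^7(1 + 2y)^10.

Coefficient of y^4 = Σ_{j} C(7,j)·(-1)^j·C(10,4-j)·2^(4-j) for j from 0 to 4.
= 3360 + (-6720) + 3780 + (-700) + 35 = -245.

-245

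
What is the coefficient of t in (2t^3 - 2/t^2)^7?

4480

General term: C(7,j)·(2t^3)^j·(-2/t^2)^(7-j), with t-exponent 3j − 2(7−j) = 5j − 14.
Set 5j − 14 = 1: j = 3.
C(7,3) = 35; 2^3 = 8; (-2)^4 = 16.
Coefficient = 35 · 8 · 16 = 4480.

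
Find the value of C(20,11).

167960

C(20,11) = C(20,9) by symmetry.
C(20,9) = (20·19·18·17·16·15·14·13·12) / 9! = 60949324800 / 362880 = 167960.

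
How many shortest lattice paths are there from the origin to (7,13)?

Each path is a sequence of 20 steps with 7 rights: C(20,7) = 77520.

77520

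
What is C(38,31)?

C(38,31) = C(38,7) by symmetry.
C(38,7) = (38·37·36·35·34·33·32) / 7! = 63606090240 / 5040 = 12620256.

12620256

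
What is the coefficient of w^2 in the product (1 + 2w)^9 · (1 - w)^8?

28

Coefficient of w^2 = Σ_{j} C(9,j)·2^j·C(8,2-j)·(-1)^(2-j) for j from 0 to 2.
= 28 + (-144) + 144 = 28.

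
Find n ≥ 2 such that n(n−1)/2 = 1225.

50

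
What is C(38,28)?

C(38,28) = C(38,10) by symmetry.
C(38,10) = (38·37·36·35·34·33·32·31·30·29) / 10! = 1715456253772800 / 3628800 = 472733756.

472733756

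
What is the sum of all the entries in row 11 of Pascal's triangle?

2048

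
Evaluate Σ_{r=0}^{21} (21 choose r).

The entries of row 21 sum to 2^21 = 2097152.

2097152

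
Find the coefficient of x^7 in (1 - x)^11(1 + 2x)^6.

Coefficient of x^7 = Σ_{j} C(11,j)·(-1)^j·C(6,7-j)·2^(7-j) for j from 1 to 7.
= (-704) + 10560 + (-39600) + 52800 + (-27720) + 5544 + (-330) = 550.

550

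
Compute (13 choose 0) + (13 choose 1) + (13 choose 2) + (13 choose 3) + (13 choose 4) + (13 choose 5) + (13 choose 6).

4096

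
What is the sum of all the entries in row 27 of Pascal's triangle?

The entries of row 27 sum to 2^27 = 134217728.

134217728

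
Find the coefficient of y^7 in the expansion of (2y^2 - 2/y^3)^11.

-337920

General term: C(11,j)·(2y^2)^j·(-2/y^3)^(11-j), with y-exponent 2j − 3(11−j) = 5j − 33.
Set 5j − 33 = 7: j = 8.
C(11,8) = 165; 2^8 = 256; (-2)^3 = -8.
Coefficient = 165 · 256 · (-8) = -337920.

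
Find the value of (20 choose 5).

15504

C(20,5) = (20·19·18·17·16) / 5! = 1860480 / 120 = 15504.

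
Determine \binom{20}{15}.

C(20,15) = C(20,5) by symmetry.
C(20,5) = (20·19·18·17·16) / 5! = 1860480 / 120 = 15504.

15504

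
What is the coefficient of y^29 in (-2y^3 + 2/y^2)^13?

-638976

General term: C(13,j)·(-2y^3)^j·(2/y^2)^(13-j), with y-exponent 3j − 2(13−j) = 5j − 26.
Set 5j − 26 = 29: j = 11.
C(13,11) = 78; (-2)^11 = -2048; 2^2 = 4.
Coefficient = 78 · (-2048) · 4 = -638976.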